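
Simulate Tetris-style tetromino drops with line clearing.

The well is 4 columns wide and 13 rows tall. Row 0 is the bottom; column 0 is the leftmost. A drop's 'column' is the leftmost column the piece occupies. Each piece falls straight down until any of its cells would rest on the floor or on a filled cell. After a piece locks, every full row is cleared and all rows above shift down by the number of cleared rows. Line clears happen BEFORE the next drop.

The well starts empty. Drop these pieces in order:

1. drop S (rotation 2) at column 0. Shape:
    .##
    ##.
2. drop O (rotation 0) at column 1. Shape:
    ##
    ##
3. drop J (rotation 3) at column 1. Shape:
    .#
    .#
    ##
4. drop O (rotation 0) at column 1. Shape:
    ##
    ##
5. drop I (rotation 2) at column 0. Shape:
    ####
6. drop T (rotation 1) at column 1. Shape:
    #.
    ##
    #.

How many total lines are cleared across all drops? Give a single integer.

Answer: 1

Derivation:
Drop 1: S rot2 at col 0 lands with bottom-row=0; cleared 0 line(s) (total 0); column heights now [1 2 2 0], max=2
Drop 2: O rot0 at col 1 lands with bottom-row=2; cleared 0 line(s) (total 0); column heights now [1 4 4 0], max=4
Drop 3: J rot3 at col 1 lands with bottom-row=4; cleared 0 line(s) (total 0); column heights now [1 5 7 0], max=7
Drop 4: O rot0 at col 1 lands with bottom-row=7; cleared 0 line(s) (total 0); column heights now [1 9 9 0], max=9
Drop 5: I rot2 at col 0 lands with bottom-row=9; cleared 1 line(s) (total 1); column heights now [1 9 9 0], max=9
Drop 6: T rot1 at col 1 lands with bottom-row=9; cleared 0 line(s) (total 1); column heights now [1 12 11 0], max=12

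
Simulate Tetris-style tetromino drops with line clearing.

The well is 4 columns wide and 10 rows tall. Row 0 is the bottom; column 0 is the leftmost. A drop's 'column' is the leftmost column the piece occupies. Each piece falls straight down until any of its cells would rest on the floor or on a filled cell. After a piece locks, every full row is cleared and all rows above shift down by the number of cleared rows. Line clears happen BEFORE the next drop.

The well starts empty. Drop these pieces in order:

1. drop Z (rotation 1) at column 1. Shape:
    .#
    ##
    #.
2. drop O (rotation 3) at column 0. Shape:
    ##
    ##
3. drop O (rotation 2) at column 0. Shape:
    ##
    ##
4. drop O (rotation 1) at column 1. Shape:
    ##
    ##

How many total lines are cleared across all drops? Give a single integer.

Answer: 0

Derivation:
Drop 1: Z rot1 at col 1 lands with bottom-row=0; cleared 0 line(s) (total 0); column heights now [0 2 3 0], max=3
Drop 2: O rot3 at col 0 lands with bottom-row=2; cleared 0 line(s) (total 0); column heights now [4 4 3 0], max=4
Drop 3: O rot2 at col 0 lands with bottom-row=4; cleared 0 line(s) (total 0); column heights now [6 6 3 0], max=6
Drop 4: O rot1 at col 1 lands with bottom-row=6; cleared 0 line(s) (total 0); column heights now [6 8 8 0], max=8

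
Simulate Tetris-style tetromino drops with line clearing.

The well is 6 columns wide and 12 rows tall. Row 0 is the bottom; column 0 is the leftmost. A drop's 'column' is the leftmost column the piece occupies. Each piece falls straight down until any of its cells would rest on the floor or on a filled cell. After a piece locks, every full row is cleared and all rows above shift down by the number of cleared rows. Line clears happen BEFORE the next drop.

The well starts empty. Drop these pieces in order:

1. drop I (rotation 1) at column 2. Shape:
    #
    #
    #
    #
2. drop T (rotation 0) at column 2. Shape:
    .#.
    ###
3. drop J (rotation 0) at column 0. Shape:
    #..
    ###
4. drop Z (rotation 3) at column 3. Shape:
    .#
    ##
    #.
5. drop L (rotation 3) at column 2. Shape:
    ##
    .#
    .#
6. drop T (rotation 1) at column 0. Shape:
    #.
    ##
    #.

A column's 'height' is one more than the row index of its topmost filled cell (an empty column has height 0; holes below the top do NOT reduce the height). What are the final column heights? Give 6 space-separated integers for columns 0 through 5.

Answer: 10 9 11 11 9 0

Derivation:
Drop 1: I rot1 at col 2 lands with bottom-row=0; cleared 0 line(s) (total 0); column heights now [0 0 4 0 0 0], max=4
Drop 2: T rot0 at col 2 lands with bottom-row=4; cleared 0 line(s) (total 0); column heights now [0 0 5 6 5 0], max=6
Drop 3: J rot0 at col 0 lands with bottom-row=5; cleared 0 line(s) (total 0); column heights now [7 6 6 6 5 0], max=7
Drop 4: Z rot3 at col 3 lands with bottom-row=6; cleared 0 line(s) (total 0); column heights now [7 6 6 8 9 0], max=9
Drop 5: L rot3 at col 2 lands with bottom-row=8; cleared 0 line(s) (total 0); column heights now [7 6 11 11 9 0], max=11
Drop 6: T rot1 at col 0 lands with bottom-row=7; cleared 0 line(s) (total 0); column heights now [10 9 11 11 9 0], max=11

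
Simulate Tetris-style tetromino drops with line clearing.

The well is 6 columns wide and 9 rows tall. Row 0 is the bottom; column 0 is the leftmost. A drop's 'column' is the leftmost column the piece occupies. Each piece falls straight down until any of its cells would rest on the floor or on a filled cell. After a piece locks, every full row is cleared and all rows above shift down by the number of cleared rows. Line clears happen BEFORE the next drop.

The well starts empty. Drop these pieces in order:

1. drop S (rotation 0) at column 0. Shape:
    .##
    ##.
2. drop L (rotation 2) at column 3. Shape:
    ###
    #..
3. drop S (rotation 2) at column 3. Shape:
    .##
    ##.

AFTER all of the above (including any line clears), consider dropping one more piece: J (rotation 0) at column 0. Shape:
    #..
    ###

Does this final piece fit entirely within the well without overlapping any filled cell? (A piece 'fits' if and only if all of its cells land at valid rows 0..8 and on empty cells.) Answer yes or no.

Drop 1: S rot0 at col 0 lands with bottom-row=0; cleared 0 line(s) (total 0); column heights now [1 2 2 0 0 0], max=2
Drop 2: L rot2 at col 3 lands with bottom-row=0; cleared 0 line(s) (total 0); column heights now [1 2 2 2 2 2], max=2
Drop 3: S rot2 at col 3 lands with bottom-row=2; cleared 0 line(s) (total 0); column heights now [1 2 2 3 4 4], max=4
Test piece J rot0 at col 0 (width 3): heights before test = [1 2 2 3 4 4]; fits = True

Answer: yes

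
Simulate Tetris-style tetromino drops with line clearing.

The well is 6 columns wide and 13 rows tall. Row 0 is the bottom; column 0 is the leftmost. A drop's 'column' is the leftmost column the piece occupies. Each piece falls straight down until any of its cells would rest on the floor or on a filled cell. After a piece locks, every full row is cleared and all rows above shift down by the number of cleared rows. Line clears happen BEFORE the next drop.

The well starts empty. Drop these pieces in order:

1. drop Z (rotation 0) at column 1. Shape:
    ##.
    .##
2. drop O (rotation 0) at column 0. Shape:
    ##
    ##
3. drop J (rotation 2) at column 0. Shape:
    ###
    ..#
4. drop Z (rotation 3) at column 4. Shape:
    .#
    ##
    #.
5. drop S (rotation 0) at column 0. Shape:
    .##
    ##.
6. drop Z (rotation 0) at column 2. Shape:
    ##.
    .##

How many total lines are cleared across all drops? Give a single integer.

Answer: 0

Derivation:
Drop 1: Z rot0 at col 1 lands with bottom-row=0; cleared 0 line(s) (total 0); column heights now [0 2 2 1 0 0], max=2
Drop 2: O rot0 at col 0 lands with bottom-row=2; cleared 0 line(s) (total 0); column heights now [4 4 2 1 0 0], max=4
Drop 3: J rot2 at col 0 lands with bottom-row=3; cleared 0 line(s) (total 0); column heights now [5 5 5 1 0 0], max=5
Drop 4: Z rot3 at col 4 lands with bottom-row=0; cleared 0 line(s) (total 0); column heights now [5 5 5 1 2 3], max=5
Drop 5: S rot0 at col 0 lands with bottom-row=5; cleared 0 line(s) (total 0); column heights now [6 7 7 1 2 3], max=7
Drop 6: Z rot0 at col 2 lands with bottom-row=6; cleared 0 line(s) (total 0); column heights now [6 7 8 8 7 3], max=8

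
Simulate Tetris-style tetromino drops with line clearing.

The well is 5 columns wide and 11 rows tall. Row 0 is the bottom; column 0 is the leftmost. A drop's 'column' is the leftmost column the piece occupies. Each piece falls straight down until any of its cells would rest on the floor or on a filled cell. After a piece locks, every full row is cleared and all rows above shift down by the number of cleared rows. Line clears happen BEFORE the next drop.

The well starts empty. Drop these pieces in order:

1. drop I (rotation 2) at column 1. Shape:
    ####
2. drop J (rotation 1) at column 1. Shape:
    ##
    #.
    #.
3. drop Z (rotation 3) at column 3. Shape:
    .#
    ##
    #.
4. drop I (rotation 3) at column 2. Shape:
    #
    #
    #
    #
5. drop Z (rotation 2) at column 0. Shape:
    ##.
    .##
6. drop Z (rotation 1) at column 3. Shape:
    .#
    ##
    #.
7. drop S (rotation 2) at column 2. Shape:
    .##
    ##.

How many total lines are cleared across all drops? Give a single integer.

Drop 1: I rot2 at col 1 lands with bottom-row=0; cleared 0 line(s) (total 0); column heights now [0 1 1 1 1], max=1
Drop 2: J rot1 at col 1 lands with bottom-row=1; cleared 0 line(s) (total 0); column heights now [0 4 4 1 1], max=4
Drop 3: Z rot3 at col 3 lands with bottom-row=1; cleared 0 line(s) (total 0); column heights now [0 4 4 3 4], max=4
Drop 4: I rot3 at col 2 lands with bottom-row=4; cleared 0 line(s) (total 0); column heights now [0 4 8 3 4], max=8
Drop 5: Z rot2 at col 0 lands with bottom-row=8; cleared 0 line(s) (total 0); column heights now [10 10 9 3 4], max=10
Drop 6: Z rot1 at col 3 lands with bottom-row=3; cleared 0 line(s) (total 0); column heights now [10 10 9 5 6], max=10
Drop 7: S rot2 at col 2 lands with bottom-row=9; cleared 0 line(s) (total 0); column heights now [10 10 10 11 11], max=11

Answer: 0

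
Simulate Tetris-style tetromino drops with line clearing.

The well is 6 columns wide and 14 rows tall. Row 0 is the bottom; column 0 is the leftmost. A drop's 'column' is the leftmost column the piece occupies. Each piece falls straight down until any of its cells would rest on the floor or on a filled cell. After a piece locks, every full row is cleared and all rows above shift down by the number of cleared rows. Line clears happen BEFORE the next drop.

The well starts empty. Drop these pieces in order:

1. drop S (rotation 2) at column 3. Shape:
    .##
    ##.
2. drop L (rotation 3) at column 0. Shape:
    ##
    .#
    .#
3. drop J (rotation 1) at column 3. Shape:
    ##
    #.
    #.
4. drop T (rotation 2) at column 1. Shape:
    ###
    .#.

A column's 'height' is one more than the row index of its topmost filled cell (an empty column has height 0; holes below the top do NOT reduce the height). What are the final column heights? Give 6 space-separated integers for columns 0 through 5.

Drop 1: S rot2 at col 3 lands with bottom-row=0; cleared 0 line(s) (total 0); column heights now [0 0 0 1 2 2], max=2
Drop 2: L rot3 at col 0 lands with bottom-row=0; cleared 0 line(s) (total 0); column heights now [3 3 0 1 2 2], max=3
Drop 3: J rot1 at col 3 lands with bottom-row=1; cleared 0 line(s) (total 0); column heights now [3 3 0 4 4 2], max=4
Drop 4: T rot2 at col 1 lands with bottom-row=3; cleared 0 line(s) (total 0); column heights now [3 5 5 5 4 2], max=5

Answer: 3 5 5 5 4 2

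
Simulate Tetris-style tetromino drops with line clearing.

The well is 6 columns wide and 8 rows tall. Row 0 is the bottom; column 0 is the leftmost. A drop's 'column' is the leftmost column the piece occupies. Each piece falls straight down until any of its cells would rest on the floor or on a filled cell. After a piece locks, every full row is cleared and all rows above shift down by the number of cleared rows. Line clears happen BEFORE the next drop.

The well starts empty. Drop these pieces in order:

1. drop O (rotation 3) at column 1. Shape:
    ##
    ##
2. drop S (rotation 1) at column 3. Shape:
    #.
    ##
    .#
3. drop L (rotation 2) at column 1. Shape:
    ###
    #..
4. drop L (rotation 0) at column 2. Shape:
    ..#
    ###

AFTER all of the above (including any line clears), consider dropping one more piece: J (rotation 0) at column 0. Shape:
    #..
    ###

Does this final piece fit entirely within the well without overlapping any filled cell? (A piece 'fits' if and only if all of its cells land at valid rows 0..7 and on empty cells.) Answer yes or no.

Drop 1: O rot3 at col 1 lands with bottom-row=0; cleared 0 line(s) (total 0); column heights now [0 2 2 0 0 0], max=2
Drop 2: S rot1 at col 3 lands with bottom-row=0; cleared 0 line(s) (total 0); column heights now [0 2 2 3 2 0], max=3
Drop 3: L rot2 at col 1 lands with bottom-row=2; cleared 0 line(s) (total 0); column heights now [0 4 4 4 2 0], max=4
Drop 4: L rot0 at col 2 lands with bottom-row=4; cleared 0 line(s) (total 0); column heights now [0 4 5 5 6 0], max=6
Test piece J rot0 at col 0 (width 3): heights before test = [0 4 5 5 6 0]; fits = True

Answer: yes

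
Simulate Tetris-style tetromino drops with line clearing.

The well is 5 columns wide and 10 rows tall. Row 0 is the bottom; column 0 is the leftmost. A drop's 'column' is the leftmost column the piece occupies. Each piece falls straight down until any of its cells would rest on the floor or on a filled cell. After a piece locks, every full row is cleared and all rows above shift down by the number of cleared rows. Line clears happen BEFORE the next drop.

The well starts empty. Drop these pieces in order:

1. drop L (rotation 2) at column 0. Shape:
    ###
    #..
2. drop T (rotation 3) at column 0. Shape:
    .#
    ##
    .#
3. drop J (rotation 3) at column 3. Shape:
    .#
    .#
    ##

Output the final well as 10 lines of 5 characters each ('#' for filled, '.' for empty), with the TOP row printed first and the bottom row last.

Drop 1: L rot2 at col 0 lands with bottom-row=0; cleared 0 line(s) (total 0); column heights now [2 2 2 0 0], max=2
Drop 2: T rot3 at col 0 lands with bottom-row=2; cleared 0 line(s) (total 0); column heights now [4 5 2 0 0], max=5
Drop 3: J rot3 at col 3 lands with bottom-row=0; cleared 0 line(s) (total 0); column heights now [4 5 2 1 3], max=5

Answer: .....
.....
.....
.....
.....
.#...
##...
.#..#
###.#
#..##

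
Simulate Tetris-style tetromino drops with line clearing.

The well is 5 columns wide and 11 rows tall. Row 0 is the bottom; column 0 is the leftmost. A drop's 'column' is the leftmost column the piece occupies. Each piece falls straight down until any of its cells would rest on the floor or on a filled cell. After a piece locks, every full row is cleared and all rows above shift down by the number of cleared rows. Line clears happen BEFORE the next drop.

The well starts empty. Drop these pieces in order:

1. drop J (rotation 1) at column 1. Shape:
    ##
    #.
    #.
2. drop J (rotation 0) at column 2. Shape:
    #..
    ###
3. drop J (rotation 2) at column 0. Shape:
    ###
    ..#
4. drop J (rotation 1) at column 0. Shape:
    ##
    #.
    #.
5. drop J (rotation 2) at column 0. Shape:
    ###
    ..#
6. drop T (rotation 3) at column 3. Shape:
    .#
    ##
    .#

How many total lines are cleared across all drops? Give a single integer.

Drop 1: J rot1 at col 1 lands with bottom-row=0; cleared 0 line(s) (total 0); column heights now [0 3 3 0 0], max=3
Drop 2: J rot0 at col 2 lands with bottom-row=3; cleared 0 line(s) (total 0); column heights now [0 3 5 4 4], max=5
Drop 3: J rot2 at col 0 lands with bottom-row=5; cleared 0 line(s) (total 0); column heights now [7 7 7 4 4], max=7
Drop 4: J rot1 at col 0 lands with bottom-row=7; cleared 0 line(s) (total 0); column heights now [10 10 7 4 4], max=10
Drop 5: J rot2 at col 0 lands with bottom-row=9; cleared 0 line(s) (total 0); column heights now [11 11 11 4 4], max=11
Drop 6: T rot3 at col 3 lands with bottom-row=4; cleared 0 line(s) (total 0); column heights now [11 11 11 6 7], max=11

Answer: 0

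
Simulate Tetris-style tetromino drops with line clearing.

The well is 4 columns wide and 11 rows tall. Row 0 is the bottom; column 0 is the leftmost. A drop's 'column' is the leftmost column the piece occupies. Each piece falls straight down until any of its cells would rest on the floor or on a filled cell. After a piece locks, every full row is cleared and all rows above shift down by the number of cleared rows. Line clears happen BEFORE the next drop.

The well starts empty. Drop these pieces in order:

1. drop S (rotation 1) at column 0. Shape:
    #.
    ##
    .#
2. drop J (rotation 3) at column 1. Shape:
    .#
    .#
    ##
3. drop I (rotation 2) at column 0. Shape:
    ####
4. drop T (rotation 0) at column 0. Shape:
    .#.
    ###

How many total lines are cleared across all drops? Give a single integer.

Drop 1: S rot1 at col 0 lands with bottom-row=0; cleared 0 line(s) (total 0); column heights now [3 2 0 0], max=3
Drop 2: J rot3 at col 1 lands with bottom-row=2; cleared 0 line(s) (total 0); column heights now [3 3 5 0], max=5
Drop 3: I rot2 at col 0 lands with bottom-row=5; cleared 1 line(s) (total 1); column heights now [3 3 5 0], max=5
Drop 4: T rot0 at col 0 lands with bottom-row=5; cleared 0 line(s) (total 1); column heights now [6 7 6 0], max=7

Answer: 1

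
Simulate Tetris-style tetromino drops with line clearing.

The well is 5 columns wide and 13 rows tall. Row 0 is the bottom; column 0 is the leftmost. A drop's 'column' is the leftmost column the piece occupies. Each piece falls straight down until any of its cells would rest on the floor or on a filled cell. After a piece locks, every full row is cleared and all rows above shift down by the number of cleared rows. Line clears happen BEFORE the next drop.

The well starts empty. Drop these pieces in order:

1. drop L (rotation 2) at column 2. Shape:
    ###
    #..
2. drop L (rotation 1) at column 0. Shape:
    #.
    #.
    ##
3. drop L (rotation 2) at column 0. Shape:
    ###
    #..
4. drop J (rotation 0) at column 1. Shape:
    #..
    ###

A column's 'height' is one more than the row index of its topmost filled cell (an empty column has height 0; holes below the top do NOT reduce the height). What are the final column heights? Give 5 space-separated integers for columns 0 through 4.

Answer: 5 7 6 6 2

Derivation:
Drop 1: L rot2 at col 2 lands with bottom-row=0; cleared 0 line(s) (total 0); column heights now [0 0 2 2 2], max=2
Drop 2: L rot1 at col 0 lands with bottom-row=0; cleared 0 line(s) (total 0); column heights now [3 1 2 2 2], max=3
Drop 3: L rot2 at col 0 lands with bottom-row=3; cleared 0 line(s) (total 0); column heights now [5 5 5 2 2], max=5
Drop 4: J rot0 at col 1 lands with bottom-row=5; cleared 0 line(s) (total 0); column heights now [5 7 6 6 2], max=7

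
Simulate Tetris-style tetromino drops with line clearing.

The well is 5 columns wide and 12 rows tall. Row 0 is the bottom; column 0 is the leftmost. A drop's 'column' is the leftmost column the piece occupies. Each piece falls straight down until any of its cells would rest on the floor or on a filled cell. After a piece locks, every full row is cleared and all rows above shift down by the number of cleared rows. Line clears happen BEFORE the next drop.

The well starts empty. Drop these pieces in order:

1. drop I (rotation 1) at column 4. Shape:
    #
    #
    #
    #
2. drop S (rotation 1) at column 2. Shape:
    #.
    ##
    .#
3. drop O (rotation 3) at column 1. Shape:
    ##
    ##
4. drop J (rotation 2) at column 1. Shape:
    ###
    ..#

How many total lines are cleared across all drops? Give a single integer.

Drop 1: I rot1 at col 4 lands with bottom-row=0; cleared 0 line(s) (total 0); column heights now [0 0 0 0 4], max=4
Drop 2: S rot1 at col 2 lands with bottom-row=0; cleared 0 line(s) (total 0); column heights now [0 0 3 2 4], max=4
Drop 3: O rot3 at col 1 lands with bottom-row=3; cleared 0 line(s) (total 0); column heights now [0 5 5 2 4], max=5
Drop 4: J rot2 at col 1 lands with bottom-row=4; cleared 0 line(s) (total 0); column heights now [0 6 6 6 4], max=6

Answer: 0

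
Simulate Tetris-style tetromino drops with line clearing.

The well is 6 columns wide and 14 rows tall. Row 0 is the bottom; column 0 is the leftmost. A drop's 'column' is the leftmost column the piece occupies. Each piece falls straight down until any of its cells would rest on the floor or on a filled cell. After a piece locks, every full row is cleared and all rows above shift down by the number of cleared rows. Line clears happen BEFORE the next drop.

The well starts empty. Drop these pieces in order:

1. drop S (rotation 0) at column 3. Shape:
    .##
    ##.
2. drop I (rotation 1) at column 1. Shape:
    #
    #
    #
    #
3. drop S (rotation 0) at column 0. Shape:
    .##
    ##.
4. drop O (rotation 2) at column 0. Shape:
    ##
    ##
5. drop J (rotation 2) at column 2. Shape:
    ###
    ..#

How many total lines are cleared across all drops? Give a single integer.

Answer: 0

Derivation:
Drop 1: S rot0 at col 3 lands with bottom-row=0; cleared 0 line(s) (total 0); column heights now [0 0 0 1 2 2], max=2
Drop 2: I rot1 at col 1 lands with bottom-row=0; cleared 0 line(s) (total 0); column heights now [0 4 0 1 2 2], max=4
Drop 3: S rot0 at col 0 lands with bottom-row=4; cleared 0 line(s) (total 0); column heights now [5 6 6 1 2 2], max=6
Drop 4: O rot2 at col 0 lands with bottom-row=6; cleared 0 line(s) (total 0); column heights now [8 8 6 1 2 2], max=8
Drop 5: J rot2 at col 2 lands with bottom-row=5; cleared 0 line(s) (total 0); column heights now [8 8 7 7 7 2], max=8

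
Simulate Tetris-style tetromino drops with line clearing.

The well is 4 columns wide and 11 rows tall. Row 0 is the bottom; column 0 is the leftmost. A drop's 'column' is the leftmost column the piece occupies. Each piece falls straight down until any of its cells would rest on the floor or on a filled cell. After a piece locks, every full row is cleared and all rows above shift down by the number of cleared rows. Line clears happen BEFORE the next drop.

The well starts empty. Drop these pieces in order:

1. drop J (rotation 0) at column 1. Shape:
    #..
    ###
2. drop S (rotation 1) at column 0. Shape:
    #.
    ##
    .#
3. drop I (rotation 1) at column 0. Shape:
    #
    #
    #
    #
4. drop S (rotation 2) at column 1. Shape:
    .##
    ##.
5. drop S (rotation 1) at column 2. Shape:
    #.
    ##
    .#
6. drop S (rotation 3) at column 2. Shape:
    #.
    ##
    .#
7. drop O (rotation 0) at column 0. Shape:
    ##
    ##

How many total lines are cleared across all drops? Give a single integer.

Answer: 1

Derivation:
Drop 1: J rot0 at col 1 lands with bottom-row=0; cleared 0 line(s) (total 0); column heights now [0 2 1 1], max=2
Drop 2: S rot1 at col 0 lands with bottom-row=2; cleared 0 line(s) (total 0); column heights now [5 4 1 1], max=5
Drop 3: I rot1 at col 0 lands with bottom-row=5; cleared 0 line(s) (total 0); column heights now [9 4 1 1], max=9
Drop 4: S rot2 at col 1 lands with bottom-row=4; cleared 0 line(s) (total 0); column heights now [9 5 6 6], max=9
Drop 5: S rot1 at col 2 lands with bottom-row=6; cleared 0 line(s) (total 0); column heights now [9 5 9 8], max=9
Drop 6: S rot3 at col 2 lands with bottom-row=8; cleared 0 line(s) (total 0); column heights now [9 5 11 10], max=11
Drop 7: O rot0 at col 0 lands with bottom-row=9; cleared 1 line(s) (total 1); column heights now [10 10 10 9], max=10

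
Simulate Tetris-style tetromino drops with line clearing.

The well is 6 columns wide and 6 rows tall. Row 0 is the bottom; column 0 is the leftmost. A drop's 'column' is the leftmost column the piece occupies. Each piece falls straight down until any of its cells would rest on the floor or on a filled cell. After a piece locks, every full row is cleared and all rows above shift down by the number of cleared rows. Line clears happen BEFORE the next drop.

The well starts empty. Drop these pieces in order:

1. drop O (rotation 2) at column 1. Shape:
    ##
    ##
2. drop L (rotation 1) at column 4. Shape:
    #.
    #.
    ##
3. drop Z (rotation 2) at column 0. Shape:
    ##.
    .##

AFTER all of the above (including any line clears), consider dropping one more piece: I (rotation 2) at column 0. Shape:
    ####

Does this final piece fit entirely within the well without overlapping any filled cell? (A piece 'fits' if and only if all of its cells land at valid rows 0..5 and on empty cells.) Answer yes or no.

Answer: yes

Derivation:
Drop 1: O rot2 at col 1 lands with bottom-row=0; cleared 0 line(s) (total 0); column heights now [0 2 2 0 0 0], max=2
Drop 2: L rot1 at col 4 lands with bottom-row=0; cleared 0 line(s) (total 0); column heights now [0 2 2 0 3 1], max=3
Drop 3: Z rot2 at col 0 lands with bottom-row=2; cleared 0 line(s) (total 0); column heights now [4 4 3 0 3 1], max=4
Test piece I rot2 at col 0 (width 4): heights before test = [4 4 3 0 3 1]; fits = True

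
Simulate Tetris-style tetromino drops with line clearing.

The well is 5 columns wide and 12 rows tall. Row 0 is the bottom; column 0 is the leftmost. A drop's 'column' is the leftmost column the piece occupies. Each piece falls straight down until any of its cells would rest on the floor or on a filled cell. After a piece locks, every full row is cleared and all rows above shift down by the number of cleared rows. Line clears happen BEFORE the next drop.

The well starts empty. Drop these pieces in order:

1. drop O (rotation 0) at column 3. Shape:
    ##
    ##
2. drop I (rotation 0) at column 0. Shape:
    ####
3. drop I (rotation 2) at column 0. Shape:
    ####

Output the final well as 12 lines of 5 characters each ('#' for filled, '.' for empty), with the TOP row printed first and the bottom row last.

Answer: .....
.....
.....
.....
.....
.....
.....
.....
####.
####.
...##
...##

Derivation:
Drop 1: O rot0 at col 3 lands with bottom-row=0; cleared 0 line(s) (total 0); column heights now [0 0 0 2 2], max=2
Drop 2: I rot0 at col 0 lands with bottom-row=2; cleared 0 line(s) (total 0); column heights now [3 3 3 3 2], max=3
Drop 3: I rot2 at col 0 lands with bottom-row=3; cleared 0 line(s) (total 0); column heights now [4 4 4 4 2], max=4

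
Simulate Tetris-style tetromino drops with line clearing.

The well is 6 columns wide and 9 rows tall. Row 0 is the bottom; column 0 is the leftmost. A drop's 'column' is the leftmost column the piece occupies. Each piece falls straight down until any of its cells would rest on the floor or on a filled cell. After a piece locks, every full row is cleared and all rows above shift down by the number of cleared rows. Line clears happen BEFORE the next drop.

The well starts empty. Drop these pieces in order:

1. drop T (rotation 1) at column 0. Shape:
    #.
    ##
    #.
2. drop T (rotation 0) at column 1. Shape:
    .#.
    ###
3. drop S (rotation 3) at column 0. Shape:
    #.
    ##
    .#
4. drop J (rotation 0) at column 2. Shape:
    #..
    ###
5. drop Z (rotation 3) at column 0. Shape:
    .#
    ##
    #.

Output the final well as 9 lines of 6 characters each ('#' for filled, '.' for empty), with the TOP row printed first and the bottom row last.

Drop 1: T rot1 at col 0 lands with bottom-row=0; cleared 0 line(s) (total 0); column heights now [3 2 0 0 0 0], max=3
Drop 2: T rot0 at col 1 lands with bottom-row=2; cleared 0 line(s) (total 0); column heights now [3 3 4 3 0 0], max=4
Drop 3: S rot3 at col 0 lands with bottom-row=3; cleared 0 line(s) (total 0); column heights now [6 5 4 3 0 0], max=6
Drop 4: J rot0 at col 2 lands with bottom-row=4; cleared 0 line(s) (total 0); column heights now [6 5 6 5 5 0], max=6
Drop 5: Z rot3 at col 0 lands with bottom-row=6; cleared 0 line(s) (total 0); column heights now [8 9 6 5 5 0], max=9

Answer: .#....
##....
#.....
#.#...
#####.
.##...
####..
##....
#.....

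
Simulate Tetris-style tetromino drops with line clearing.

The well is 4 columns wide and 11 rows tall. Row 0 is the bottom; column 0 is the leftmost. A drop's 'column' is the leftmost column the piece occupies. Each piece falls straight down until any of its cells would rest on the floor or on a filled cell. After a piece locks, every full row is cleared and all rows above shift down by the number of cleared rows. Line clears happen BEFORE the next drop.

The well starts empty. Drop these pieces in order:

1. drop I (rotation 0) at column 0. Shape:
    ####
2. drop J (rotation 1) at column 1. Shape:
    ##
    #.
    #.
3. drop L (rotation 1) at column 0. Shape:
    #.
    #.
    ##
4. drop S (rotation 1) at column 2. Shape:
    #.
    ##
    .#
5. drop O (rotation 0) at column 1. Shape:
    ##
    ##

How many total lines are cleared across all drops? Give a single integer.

Answer: 2

Derivation:
Drop 1: I rot0 at col 0 lands with bottom-row=0; cleared 1 line(s) (total 1); column heights now [0 0 0 0], max=0
Drop 2: J rot1 at col 1 lands with bottom-row=0; cleared 0 line(s) (total 1); column heights now [0 3 3 0], max=3
Drop 3: L rot1 at col 0 lands with bottom-row=3; cleared 0 line(s) (total 1); column heights now [6 4 3 0], max=6
Drop 4: S rot1 at col 2 lands with bottom-row=2; cleared 1 line(s) (total 2); column heights now [5 3 4 3], max=5
Drop 5: O rot0 at col 1 lands with bottom-row=4; cleared 0 line(s) (total 2); column heights now [5 6 6 3], max=6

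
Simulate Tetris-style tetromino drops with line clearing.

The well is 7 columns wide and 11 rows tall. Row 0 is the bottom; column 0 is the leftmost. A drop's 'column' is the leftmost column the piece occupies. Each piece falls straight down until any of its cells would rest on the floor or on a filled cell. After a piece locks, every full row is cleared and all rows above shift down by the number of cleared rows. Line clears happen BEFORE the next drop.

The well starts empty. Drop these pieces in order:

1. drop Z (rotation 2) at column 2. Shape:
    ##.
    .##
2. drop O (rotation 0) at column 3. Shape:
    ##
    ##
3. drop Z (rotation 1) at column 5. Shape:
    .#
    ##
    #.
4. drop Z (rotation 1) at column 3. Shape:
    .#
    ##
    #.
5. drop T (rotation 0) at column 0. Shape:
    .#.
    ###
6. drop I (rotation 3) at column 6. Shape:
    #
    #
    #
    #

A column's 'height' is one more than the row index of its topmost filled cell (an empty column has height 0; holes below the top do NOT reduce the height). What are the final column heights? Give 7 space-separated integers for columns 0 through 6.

Drop 1: Z rot2 at col 2 lands with bottom-row=0; cleared 0 line(s) (total 0); column heights now [0 0 2 2 1 0 0], max=2
Drop 2: O rot0 at col 3 lands with bottom-row=2; cleared 0 line(s) (total 0); column heights now [0 0 2 4 4 0 0], max=4
Drop 3: Z rot1 at col 5 lands with bottom-row=0; cleared 0 line(s) (total 0); column heights now [0 0 2 4 4 2 3], max=4
Drop 4: Z rot1 at col 3 lands with bottom-row=4; cleared 0 line(s) (total 0); column heights now [0 0 2 6 7 2 3], max=7
Drop 5: T rot0 at col 0 lands with bottom-row=2; cleared 0 line(s) (total 0); column heights now [3 4 3 6 7 2 3], max=7
Drop 6: I rot3 at col 6 lands with bottom-row=3; cleared 0 line(s) (total 0); column heights now [3 4 3 6 7 2 7], max=7

Answer: 3 4 3 6 7 2 7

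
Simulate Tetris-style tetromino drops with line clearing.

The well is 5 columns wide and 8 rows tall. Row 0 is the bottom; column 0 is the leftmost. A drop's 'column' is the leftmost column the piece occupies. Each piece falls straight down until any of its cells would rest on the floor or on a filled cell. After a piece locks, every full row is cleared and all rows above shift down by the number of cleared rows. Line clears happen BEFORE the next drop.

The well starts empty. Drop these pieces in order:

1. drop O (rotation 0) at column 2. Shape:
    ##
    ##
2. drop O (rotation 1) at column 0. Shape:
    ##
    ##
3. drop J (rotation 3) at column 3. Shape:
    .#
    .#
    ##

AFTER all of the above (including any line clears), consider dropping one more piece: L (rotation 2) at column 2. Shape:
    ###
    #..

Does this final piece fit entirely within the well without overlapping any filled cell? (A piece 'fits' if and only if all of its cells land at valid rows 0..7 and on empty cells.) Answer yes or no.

Answer: yes

Derivation:
Drop 1: O rot0 at col 2 lands with bottom-row=0; cleared 0 line(s) (total 0); column heights now [0 0 2 2 0], max=2
Drop 2: O rot1 at col 0 lands with bottom-row=0; cleared 0 line(s) (total 0); column heights now [2 2 2 2 0], max=2
Drop 3: J rot3 at col 3 lands with bottom-row=2; cleared 0 line(s) (total 0); column heights now [2 2 2 3 5], max=5
Test piece L rot2 at col 2 (width 3): heights before test = [2 2 2 3 5]; fits = True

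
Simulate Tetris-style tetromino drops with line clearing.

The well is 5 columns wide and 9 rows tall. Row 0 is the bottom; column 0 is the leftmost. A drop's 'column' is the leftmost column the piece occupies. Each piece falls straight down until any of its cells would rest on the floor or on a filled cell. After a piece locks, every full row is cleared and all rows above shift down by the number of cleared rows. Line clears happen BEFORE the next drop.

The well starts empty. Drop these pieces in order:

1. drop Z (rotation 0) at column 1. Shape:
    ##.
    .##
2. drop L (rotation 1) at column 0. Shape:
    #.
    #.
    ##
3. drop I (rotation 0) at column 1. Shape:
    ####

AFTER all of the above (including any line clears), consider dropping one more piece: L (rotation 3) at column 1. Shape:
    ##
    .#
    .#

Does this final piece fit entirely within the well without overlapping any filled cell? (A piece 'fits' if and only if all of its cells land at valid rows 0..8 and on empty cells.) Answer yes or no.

Drop 1: Z rot0 at col 1 lands with bottom-row=0; cleared 0 line(s) (total 0); column heights now [0 2 2 1 0], max=2
Drop 2: L rot1 at col 0 lands with bottom-row=2; cleared 0 line(s) (total 0); column heights now [5 3 2 1 0], max=5
Drop 3: I rot0 at col 1 lands with bottom-row=3; cleared 1 line(s) (total 1); column heights now [4 3 2 1 0], max=4
Test piece L rot3 at col 1 (width 2): heights before test = [4 3 2 1 0]; fits = True

Answer: yes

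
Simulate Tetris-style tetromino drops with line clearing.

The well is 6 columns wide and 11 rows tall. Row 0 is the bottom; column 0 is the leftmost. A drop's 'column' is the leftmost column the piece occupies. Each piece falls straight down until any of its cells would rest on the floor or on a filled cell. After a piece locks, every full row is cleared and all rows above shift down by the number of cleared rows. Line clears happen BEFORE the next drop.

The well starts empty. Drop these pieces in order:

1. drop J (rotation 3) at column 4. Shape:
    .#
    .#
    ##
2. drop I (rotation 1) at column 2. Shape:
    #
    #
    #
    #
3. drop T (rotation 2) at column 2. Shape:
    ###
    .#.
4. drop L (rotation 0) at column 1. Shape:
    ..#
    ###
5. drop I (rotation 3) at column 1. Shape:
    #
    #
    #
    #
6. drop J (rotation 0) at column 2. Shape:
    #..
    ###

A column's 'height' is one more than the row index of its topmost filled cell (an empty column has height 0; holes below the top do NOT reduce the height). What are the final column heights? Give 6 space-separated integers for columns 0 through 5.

Drop 1: J rot3 at col 4 lands with bottom-row=0; cleared 0 line(s) (total 0); column heights now [0 0 0 0 1 3], max=3
Drop 2: I rot1 at col 2 lands with bottom-row=0; cleared 0 line(s) (total 0); column heights now [0 0 4 0 1 3], max=4
Drop 3: T rot2 at col 2 lands with bottom-row=3; cleared 0 line(s) (total 0); column heights now [0 0 5 5 5 3], max=5
Drop 4: L rot0 at col 1 lands with bottom-row=5; cleared 0 line(s) (total 0); column heights now [0 6 6 7 5 3], max=7
Drop 5: I rot3 at col 1 lands with bottom-row=6; cleared 0 line(s) (total 0); column heights now [0 10 6 7 5 3], max=10
Drop 6: J rot0 at col 2 lands with bottom-row=7; cleared 0 line(s) (total 0); column heights now [0 10 9 8 8 3], max=10

Answer: 0 10 9 8 8 3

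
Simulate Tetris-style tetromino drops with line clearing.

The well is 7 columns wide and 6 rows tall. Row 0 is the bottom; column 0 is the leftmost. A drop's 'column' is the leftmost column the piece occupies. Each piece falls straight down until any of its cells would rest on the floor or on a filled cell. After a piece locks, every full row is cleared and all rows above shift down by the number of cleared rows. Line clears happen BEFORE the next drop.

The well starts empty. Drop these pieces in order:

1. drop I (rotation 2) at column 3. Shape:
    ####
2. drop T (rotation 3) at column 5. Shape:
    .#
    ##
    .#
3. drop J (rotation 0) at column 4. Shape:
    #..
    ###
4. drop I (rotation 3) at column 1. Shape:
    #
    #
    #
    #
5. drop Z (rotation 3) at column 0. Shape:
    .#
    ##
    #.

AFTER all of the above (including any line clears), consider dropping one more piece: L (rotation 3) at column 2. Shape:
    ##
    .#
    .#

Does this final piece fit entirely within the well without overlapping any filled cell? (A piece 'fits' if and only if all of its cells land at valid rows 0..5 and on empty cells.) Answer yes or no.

Drop 1: I rot2 at col 3 lands with bottom-row=0; cleared 0 line(s) (total 0); column heights now [0 0 0 1 1 1 1], max=1
Drop 2: T rot3 at col 5 lands with bottom-row=1; cleared 0 line(s) (total 0); column heights now [0 0 0 1 1 3 4], max=4
Drop 3: J rot0 at col 4 lands with bottom-row=4; cleared 0 line(s) (total 0); column heights now [0 0 0 1 6 5 5], max=6
Drop 4: I rot3 at col 1 lands with bottom-row=0; cleared 0 line(s) (total 0); column heights now [0 4 0 1 6 5 5], max=6
Drop 5: Z rot3 at col 0 lands with bottom-row=3; cleared 0 line(s) (total 0); column heights now [5 6 0 1 6 5 5], max=6
Test piece L rot3 at col 2 (width 2): heights before test = [5 6 0 1 6 5 5]; fits = True

Answer: yes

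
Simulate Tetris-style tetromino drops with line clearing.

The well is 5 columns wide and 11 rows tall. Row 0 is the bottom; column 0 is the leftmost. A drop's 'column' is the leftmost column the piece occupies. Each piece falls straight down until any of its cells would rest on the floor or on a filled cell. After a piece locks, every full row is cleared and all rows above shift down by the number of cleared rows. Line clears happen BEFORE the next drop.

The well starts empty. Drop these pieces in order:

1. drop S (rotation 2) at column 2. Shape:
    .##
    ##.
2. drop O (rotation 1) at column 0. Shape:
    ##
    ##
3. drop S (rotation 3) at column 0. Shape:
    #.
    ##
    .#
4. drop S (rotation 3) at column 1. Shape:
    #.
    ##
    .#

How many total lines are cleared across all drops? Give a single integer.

Answer: 0

Derivation:
Drop 1: S rot2 at col 2 lands with bottom-row=0; cleared 0 line(s) (total 0); column heights now [0 0 1 2 2], max=2
Drop 2: O rot1 at col 0 lands with bottom-row=0; cleared 0 line(s) (total 0); column heights now [2 2 1 2 2], max=2
Drop 3: S rot3 at col 0 lands with bottom-row=2; cleared 0 line(s) (total 0); column heights now [5 4 1 2 2], max=5
Drop 4: S rot3 at col 1 lands with bottom-row=3; cleared 0 line(s) (total 0); column heights now [5 6 5 2 2], max=6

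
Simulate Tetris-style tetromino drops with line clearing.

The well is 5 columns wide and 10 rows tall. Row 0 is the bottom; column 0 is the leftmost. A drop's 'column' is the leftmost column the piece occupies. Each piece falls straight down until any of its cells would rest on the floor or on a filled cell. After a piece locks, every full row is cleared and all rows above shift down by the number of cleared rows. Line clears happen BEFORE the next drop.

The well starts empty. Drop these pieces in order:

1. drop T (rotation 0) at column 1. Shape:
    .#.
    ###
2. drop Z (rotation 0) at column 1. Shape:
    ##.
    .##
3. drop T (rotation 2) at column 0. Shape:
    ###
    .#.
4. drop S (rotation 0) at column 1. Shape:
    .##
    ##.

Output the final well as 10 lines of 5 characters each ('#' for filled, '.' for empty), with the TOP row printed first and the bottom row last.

Drop 1: T rot0 at col 1 lands with bottom-row=0; cleared 0 line(s) (total 0); column heights now [0 1 2 1 0], max=2
Drop 2: Z rot0 at col 1 lands with bottom-row=2; cleared 0 line(s) (total 0); column heights now [0 4 4 3 0], max=4
Drop 3: T rot2 at col 0 lands with bottom-row=4; cleared 0 line(s) (total 0); column heights now [6 6 6 3 0], max=6
Drop 4: S rot0 at col 1 lands with bottom-row=6; cleared 0 line(s) (total 0); column heights now [6 7 8 8 0], max=8

Answer: .....
.....
..##.
.##..
###..
.#...
.##..
..##.
..#..
.###.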